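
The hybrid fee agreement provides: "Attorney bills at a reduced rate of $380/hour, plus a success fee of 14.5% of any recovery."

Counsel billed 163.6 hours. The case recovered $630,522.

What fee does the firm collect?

$153,593.69

Hourly: 163.6 × $380 = $62,168.00
Success fee: 14.5% of $630,522 = $91,425.69
Total: $62,168.00 + $91,425.69 = $153,593.69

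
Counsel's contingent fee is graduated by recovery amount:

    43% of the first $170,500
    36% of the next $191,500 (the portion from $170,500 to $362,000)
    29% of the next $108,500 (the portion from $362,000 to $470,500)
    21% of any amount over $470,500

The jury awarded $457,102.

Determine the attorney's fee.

$169,834.58

First $170,500 at 43% = $73,315.00
Next $191,500 at 36% = $68,940.00
Remaining $95,102 at 29% = $27,579.58
Fee: $73,315.00 + $68,940.00 + $27,579.58 = $169,834.58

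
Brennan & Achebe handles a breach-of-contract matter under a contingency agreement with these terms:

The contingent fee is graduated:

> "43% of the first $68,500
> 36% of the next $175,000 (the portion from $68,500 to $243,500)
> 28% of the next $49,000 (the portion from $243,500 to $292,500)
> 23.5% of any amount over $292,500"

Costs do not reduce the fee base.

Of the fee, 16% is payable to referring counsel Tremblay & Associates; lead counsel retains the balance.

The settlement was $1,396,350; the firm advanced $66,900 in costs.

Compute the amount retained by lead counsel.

Fee base is the gross recovery, $1,396,350; costs are reimbursed separately.
First $68,500 at 43% = $29,455.00
Next $175,000 at 36% = $63,000.00
Next $49,000 at 28% = $13,720.00
Remaining $1,103,850 at 23.5% = $259,404.75
Fee: $29,455.00 + $63,000.00 + $13,720.00 + $259,404.75 = $365,579.75
Referral share: 16% of $365,579.75 = $58,492.76; lead counsel retains $365,579.75 − $58,492.76 = $307,086.99.

$307,086.99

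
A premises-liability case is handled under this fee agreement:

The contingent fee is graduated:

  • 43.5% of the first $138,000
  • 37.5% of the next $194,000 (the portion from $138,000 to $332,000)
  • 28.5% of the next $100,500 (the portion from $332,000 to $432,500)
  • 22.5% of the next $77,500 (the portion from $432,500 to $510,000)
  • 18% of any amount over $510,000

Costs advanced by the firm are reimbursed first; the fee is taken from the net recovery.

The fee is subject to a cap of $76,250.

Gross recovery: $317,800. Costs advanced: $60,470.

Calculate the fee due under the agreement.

Fee base (net of costs): $317,800 − $60,470 = $257,330
First $138,000 at 43.5% = $60,030.00
Remaining $119,330 at 37.5% = $44,748.75
Fee: $60,030.00 + $44,748.75 = $104,778.75
$104,778.75 exceeds the $76,250 cap, so the fee is capped at $76,250.00.

$76,250.00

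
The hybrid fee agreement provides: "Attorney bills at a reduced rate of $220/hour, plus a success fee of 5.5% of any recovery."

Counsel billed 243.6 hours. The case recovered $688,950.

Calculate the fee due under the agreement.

Hourly: 243.6 × $220 = $53,592.00
Success fee: 5.5% of $688,950 = $37,892.25
Total: $53,592.00 + $37,892.25 = $91,484.25

$91,484.25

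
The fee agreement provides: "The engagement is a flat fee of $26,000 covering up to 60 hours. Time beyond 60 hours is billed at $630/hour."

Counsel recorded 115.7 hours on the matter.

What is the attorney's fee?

Flat fee: $26,000.00
Excess hours: 115.7 − 60 = 55.7
Overrun: 55.7 × $630 = $35,091.00
Total: $26,000.00 + $35,091.00 = $61,091.00

$61,091.00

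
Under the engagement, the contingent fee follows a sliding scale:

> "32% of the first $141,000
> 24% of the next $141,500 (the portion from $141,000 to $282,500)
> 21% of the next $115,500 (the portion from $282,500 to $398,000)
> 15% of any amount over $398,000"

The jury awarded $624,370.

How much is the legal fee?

First $141,000 at 32% = $45,120.00
Next $141,500 at 24% = $33,960.00
Next $115,500 at 21% = $24,255.00
Remaining $226,370 at 15% = $33,955.50
Fee: $45,120.00 + $33,960.00 + $24,255.00 + $33,955.50 = $137,290.50

$137,290.50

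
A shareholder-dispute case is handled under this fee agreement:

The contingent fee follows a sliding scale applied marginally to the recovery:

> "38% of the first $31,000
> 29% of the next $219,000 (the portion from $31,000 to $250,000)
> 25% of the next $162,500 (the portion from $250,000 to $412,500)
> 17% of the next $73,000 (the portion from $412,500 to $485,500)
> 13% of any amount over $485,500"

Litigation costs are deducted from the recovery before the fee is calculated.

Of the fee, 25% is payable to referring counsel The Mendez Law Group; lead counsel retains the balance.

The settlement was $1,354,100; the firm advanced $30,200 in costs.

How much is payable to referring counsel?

Fee base (net of costs): $1,354,100 − $30,200 = $1,323,900
First $31,000 at 38% = $11,780.00
Next $219,000 at 29% = $63,510.00
Next $162,500 at 25% = $40,625.00
Next $73,000 at 17% = $12,410.00
Remaining $838,400 at 13% = $108,992.00
Fee: $11,780.00 + $63,510.00 + $40,625.00 + $12,410.00 + $108,992.00 = $237,317.00
Referral share: 25% of $237,317.00 = $59,329.25; lead counsel retains $237,317.00 − $59,329.25 = $177,987.75.

$59,329.25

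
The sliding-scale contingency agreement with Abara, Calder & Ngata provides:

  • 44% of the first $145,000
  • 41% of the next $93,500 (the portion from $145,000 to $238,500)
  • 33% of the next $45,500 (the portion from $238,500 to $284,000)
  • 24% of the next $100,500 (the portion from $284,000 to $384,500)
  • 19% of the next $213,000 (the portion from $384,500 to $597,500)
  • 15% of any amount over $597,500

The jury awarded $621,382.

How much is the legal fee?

First $145,000 at 44% = $63,800.00
Next $93,500 at 41% = $38,335.00
Next $45,500 at 33% = $15,015.00
Next $100,500 at 24% = $24,120.00
Next $213,000 at 19% = $40,470.00
Remaining $23,882 at 15% = $3,582.30
Fee: $63,800.00 + $38,335.00 + $15,015.00 + $24,120.00 + $40,470.00 + $3,582.30 = $185,322.30

$185,322.30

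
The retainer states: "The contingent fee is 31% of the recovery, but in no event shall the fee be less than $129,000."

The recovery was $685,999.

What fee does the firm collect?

31% of $685,999 = $212,659.69
That exceeds the $129,000 minimum.

$212,659.69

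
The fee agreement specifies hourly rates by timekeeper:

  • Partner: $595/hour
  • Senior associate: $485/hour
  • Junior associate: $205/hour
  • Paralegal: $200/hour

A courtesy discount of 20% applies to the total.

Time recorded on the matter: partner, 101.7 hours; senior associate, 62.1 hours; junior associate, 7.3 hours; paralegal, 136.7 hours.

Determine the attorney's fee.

Partner: 101.7 × $595 = $60,511.50
Senior associate: 62.1 × $485 = $30,118.50
Junior associate: 7.3 × $205 = $1,496.50
Paralegal: 136.7 × $200 = $27,340.00
Subtotal: $119,466.50
Less 20% discount: −$23,893.30
Total: $119,466.50 − $23,893.30 = $95,573.20

$95,573.20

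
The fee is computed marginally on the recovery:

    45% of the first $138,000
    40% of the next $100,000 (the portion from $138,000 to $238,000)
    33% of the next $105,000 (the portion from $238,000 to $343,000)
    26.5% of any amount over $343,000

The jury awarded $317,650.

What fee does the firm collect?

First $138,000 at 45% = $62,100.00
Next $100,000 at 40% = $40,000.00
Remaining $79,650 at 33% = $26,284.50
Fee: $62,100.00 + $40,000.00 + $26,284.50 = $128,384.50

$128,384.50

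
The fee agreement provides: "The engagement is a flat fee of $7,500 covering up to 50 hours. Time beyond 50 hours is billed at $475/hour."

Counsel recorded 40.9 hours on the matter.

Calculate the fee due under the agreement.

$7,500.00

40.9 hours is within the 50-hour scope; only the flat fee applies.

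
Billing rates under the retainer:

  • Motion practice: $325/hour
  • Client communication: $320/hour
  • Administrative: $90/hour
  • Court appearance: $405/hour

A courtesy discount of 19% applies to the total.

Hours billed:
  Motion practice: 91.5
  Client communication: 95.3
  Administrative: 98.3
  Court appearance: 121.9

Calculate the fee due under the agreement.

Motion practice: 91.5 × $325 = $29,737.50
Client communication: 95.3 × $320 = $30,496.00
Administrative: 98.3 × $90 = $8,847.00
Court appearance: 121.9 × $405 = $49,369.50
Subtotal: $118,450.00
Less 19% discount: −$22,505.50
Total: $118,450.00 − $22,505.50 = $95,944.50

$95,944.50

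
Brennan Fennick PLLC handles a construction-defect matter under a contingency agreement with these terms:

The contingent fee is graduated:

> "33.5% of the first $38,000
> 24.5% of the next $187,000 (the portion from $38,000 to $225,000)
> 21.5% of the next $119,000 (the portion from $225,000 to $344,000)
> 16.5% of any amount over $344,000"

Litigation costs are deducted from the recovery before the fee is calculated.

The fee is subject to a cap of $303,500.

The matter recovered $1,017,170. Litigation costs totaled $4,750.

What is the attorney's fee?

$194,419.30

Fee base (net of costs): $1,017,170 − $4,750 = $1,012,420
First $38,000 at 33.5% = $12,730.00
Next $187,000 at 24.5% = $45,815.00
Next $119,000 at 21.5% = $25,585.00
Remaining $668,420 at 16.5% = $110,289.30
Fee: $12,730.00 + $45,815.00 + $25,585.00 + $110,289.30 = $194,419.30
$194,419.30 is under the $303,500 cap.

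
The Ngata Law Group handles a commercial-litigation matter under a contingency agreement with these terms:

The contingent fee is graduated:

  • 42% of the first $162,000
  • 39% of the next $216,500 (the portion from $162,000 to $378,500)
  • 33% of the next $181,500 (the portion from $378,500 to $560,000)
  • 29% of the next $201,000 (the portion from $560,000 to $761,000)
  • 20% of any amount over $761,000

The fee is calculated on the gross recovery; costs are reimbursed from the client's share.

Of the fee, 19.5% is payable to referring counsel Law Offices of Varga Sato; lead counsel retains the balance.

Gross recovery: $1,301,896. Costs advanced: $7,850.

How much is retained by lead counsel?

$304,965.56

Fee base is the gross recovery, $1,301,896; costs are reimbursed separately.
First $162,000 at 42% = $68,040.00
Next $216,500 at 39% = $84,435.00
Next $181,500 at 33% = $59,895.00
Next $201,000 at 29% = $58,290.00
Remaining $540,896 at 20% = $108,179.20
Fee: $68,040.00 + $84,435.00 + $59,895.00 + $58,290.00 + $108,179.20 = $378,839.20
Referral share: 19.5% of $378,839.20 = $73,873.64; lead counsel retains $378,839.20 − $73,873.64 = $304,965.56.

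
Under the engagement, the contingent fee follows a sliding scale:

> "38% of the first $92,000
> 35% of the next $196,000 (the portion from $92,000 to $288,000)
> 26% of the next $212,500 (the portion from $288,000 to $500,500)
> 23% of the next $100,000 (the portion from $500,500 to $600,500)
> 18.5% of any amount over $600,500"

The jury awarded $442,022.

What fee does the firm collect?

First $92,000 at 38% = $34,960.00
Next $196,000 at 35% = $68,600.00
Remaining $154,022 at 26% = $40,045.72
Fee: $34,960.00 + $68,600.00 + $40,045.72 = $143,605.72

$143,605.72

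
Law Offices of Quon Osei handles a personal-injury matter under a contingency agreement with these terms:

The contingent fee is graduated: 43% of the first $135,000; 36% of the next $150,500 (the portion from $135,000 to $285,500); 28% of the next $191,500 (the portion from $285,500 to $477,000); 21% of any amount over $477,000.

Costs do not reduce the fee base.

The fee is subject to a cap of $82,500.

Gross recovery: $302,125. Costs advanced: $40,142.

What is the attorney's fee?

$82,500.00

Fee base is the gross recovery, $302,125; costs are reimbursed separately.
First $135,000 at 43% = $58,050.00
Next $150,500 at 36% = $54,180.00
Remaining $16,625 at 28% = $4,655.00
Fee: $58,050.00 + $54,180.00 + $4,655.00 = $116,885.00
$116,885.00 exceeds the $82,500 cap, so the fee is capped at $82,500.00.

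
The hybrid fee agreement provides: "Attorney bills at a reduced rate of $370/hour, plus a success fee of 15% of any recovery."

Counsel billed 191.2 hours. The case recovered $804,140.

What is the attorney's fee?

$191,365.00

Hourly: 191.2 × $370 = $70,744.00
Success fee: 15% of $804,140 = $120,621.00
Total: $70,744.00 + $120,621.00 = $191,365.00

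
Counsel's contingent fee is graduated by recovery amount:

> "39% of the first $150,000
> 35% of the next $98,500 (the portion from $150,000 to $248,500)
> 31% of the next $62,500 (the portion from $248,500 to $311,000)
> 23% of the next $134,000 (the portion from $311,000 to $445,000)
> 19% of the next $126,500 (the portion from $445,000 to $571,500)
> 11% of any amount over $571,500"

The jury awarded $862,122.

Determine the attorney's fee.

$199,173.42

First $150,000 at 39% = $58,500.00
Next $98,500 at 35% = $34,475.00
Next $62,500 at 31% = $19,375.00
Next $134,000 at 23% = $30,820.00
Next $126,500 at 19% = $24,035.00
Remaining $290,622 at 11% = $31,968.42
Fee: $58,500.00 + $34,475.00 + $19,375.00 + $30,820.00 + $24,035.00 + $31,968.42 = $199,173.42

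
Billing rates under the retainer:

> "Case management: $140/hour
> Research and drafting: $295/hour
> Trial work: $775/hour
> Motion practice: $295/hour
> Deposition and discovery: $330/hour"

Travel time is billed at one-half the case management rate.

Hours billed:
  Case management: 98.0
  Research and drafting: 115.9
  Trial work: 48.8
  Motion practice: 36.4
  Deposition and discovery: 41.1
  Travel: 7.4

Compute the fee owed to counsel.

Case management: 98.0 × $140 = $13,720.00
Research and drafting: 115.9 × $295 = $34,190.50
Trial work: 48.8 × $775 = $37,820.00
Motion practice: 36.4 × $295 = $10,738.00
Deposition and discovery: 41.1 × $330 = $13,563.00
Subtotal: $13,720.00 + $34,190.50 + $37,820.00 + $10,738.00 + $13,563.00 = $110,031.50
Travel: 7.4 × ($140 ÷ 2) = 7.4 × $70.00 = $518.00
Total: $110,031.50 + $518.00 = $110,549.50

$110,549.50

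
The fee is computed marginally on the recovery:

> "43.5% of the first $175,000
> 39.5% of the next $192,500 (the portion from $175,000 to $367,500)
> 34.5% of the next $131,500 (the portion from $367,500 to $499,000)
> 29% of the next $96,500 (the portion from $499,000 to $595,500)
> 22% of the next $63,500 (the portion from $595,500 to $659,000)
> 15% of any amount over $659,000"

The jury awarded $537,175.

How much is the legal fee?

$208,600.75

First $175,000 at 43.5% = $76,125.00
Next $192,500 at 39.5% = $76,037.50
Next $131,500 at 34.5% = $45,367.50
Remaining $38,175 at 29% = $11,070.75
Fee: $76,125.00 + $76,037.50 + $45,367.50 + $11,070.75 = $208,600.75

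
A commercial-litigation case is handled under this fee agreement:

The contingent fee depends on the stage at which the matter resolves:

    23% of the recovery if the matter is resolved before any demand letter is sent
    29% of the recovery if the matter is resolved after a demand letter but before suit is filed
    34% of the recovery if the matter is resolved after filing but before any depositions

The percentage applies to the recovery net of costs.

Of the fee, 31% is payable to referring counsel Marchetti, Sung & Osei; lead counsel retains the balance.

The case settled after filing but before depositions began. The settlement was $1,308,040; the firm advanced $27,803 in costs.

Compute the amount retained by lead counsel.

$300,343.60

Fee base (net of costs): $1,308,040 − $27,803 = $1,280,237
The matter settled after filing but before depositions began, so the 34% rate applies.
$1,280,237 × 34% = $435,280.58
Referral share: 31% of $435,280.58 = $134,936.98; lead counsel retains $435,280.58 − $134,936.98 = $300,343.60.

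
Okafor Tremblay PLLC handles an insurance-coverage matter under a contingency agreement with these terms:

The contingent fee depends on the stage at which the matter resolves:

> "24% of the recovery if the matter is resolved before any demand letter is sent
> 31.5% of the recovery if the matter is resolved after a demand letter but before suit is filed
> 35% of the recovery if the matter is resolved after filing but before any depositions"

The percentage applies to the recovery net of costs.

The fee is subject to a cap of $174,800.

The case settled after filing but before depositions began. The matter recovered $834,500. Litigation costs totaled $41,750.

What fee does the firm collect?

Fee base (net of costs): $834,500 − $41,750 = $792,750
The matter settled after filing but before depositions began, so the 35% rate applies.
$792,750 × 35% = $277,462.50
$277,462.50 exceeds the $174,800 cap, so the fee is capped at $174,800.00.

$174,800.00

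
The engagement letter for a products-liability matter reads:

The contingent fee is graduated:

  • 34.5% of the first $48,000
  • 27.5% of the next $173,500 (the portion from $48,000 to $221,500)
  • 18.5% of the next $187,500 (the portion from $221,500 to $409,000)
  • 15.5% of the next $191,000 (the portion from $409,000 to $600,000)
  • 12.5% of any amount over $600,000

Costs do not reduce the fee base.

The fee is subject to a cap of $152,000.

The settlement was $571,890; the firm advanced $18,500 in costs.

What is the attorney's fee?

$124,207.95

Fee base is the gross recovery, $571,890; costs are reimbursed separately.
First $48,000 at 34.5% = $16,560.00
Next $173,500 at 27.5% = $47,712.50
Next $187,500 at 18.5% = $34,687.50
Remaining $162,890 at 15.5% = $25,247.95
Fee: $16,560.00 + $47,712.50 + $34,687.50 + $25,247.95 = $124,207.95
$124,207.95 is under the $152,000 cap.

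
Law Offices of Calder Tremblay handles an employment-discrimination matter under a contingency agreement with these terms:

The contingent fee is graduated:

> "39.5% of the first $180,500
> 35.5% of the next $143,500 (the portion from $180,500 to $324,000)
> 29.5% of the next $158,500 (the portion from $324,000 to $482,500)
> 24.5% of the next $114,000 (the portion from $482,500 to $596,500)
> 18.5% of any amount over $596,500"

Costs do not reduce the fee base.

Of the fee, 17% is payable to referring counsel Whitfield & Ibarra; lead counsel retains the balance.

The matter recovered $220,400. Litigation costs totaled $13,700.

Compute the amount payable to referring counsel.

$14,528.54

Fee base is the gross recovery, $220,400; costs are reimbursed separately.
First $180,500 at 39.5% = $71,297.50
Remaining $39,900 at 35.5% = $14,164.50
Fee: $71,297.50 + $14,164.50 = $85,462.00
Referral share: 17% of $85,462.00 = $14,528.54; lead counsel retains $85,462.00 − $14,528.54 = $70,933.46.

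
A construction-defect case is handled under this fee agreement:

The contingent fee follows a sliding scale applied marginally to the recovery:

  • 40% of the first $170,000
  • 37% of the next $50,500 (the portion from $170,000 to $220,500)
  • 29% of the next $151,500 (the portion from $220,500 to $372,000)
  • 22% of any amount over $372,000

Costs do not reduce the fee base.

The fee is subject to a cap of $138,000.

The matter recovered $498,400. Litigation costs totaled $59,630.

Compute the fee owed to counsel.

Fee base is the gross recovery, $498,400; costs are reimbursed separately.
First $170,000 at 40% = $68,000.00
Next $50,500 at 37% = $18,685.00
Next $151,500 at 29% = $43,935.00
Remaining $126,400 at 22% = $27,808.00
Fee: $68,000.00 + $18,685.00 + $43,935.00 + $27,808.00 = $158,428.00
$158,428.00 exceeds the $138,000 cap, so the fee is capped at $138,000.00.

$138,000.00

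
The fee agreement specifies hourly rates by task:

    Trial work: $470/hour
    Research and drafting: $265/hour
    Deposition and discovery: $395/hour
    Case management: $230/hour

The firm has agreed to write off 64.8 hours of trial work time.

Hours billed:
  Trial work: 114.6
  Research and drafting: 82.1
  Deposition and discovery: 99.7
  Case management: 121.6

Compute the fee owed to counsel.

$112,512.00

Trial work: 114.6 × $470 = $53,862.00
Research and drafting: 82.1 × $265 = $21,756.50
Deposition and discovery: 99.7 × $395 = $39,381.50
Case management: 121.6 × $230 = $27,968.00
Subtotal: $142,968.00
Write-off: 64.8 × $470 = $30,456.00
Total: $142,968.00 − $30,456.00 = $112,512.00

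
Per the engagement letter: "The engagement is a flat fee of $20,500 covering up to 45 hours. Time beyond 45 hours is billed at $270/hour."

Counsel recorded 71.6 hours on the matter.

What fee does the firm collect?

Flat fee: $20,500.00
Excess hours: 71.6 − 45 = 26.6
Overrun: 26.6 × $270 = $7,182.00
Total: $20,500.00 + $7,182.00 = $27,682.00

$27,682.00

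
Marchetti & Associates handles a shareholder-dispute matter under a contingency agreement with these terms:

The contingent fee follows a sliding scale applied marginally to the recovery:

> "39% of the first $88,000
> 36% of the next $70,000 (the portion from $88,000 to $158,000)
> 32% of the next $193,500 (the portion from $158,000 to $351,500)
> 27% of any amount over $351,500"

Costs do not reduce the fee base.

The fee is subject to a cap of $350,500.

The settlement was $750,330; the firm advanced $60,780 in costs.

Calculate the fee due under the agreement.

$229,124.10

Fee base is the gross recovery, $750,330; costs are reimbursed separately.
First $88,000 at 39% = $34,320.00
Next $70,000 at 36% = $25,200.00
Next $193,500 at 32% = $61,920.00
Remaining $398,830 at 27% = $107,684.10
Fee: $34,320.00 + $25,200.00 + $61,920.00 + $107,684.10 = $229,124.10
$229,124.10 is under the $350,500 cap.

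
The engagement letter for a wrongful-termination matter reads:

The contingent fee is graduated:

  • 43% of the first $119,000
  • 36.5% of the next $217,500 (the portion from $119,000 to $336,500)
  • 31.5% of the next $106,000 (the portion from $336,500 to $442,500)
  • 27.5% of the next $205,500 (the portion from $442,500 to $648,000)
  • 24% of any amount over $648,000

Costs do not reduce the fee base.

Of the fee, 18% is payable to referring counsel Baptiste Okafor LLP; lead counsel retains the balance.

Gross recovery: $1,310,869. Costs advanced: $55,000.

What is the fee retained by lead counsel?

Fee base is the gross recovery, $1,310,869; costs are reimbursed separately.
First $119,000 at 43% = $51,170.00
Next $217,500 at 36.5% = $79,387.50
Next $106,000 at 31.5% = $33,390.00
Next $205,500 at 27.5% = $56,512.50
Remaining $662,869 at 24% = $159,088.56
Fee: $51,170.00 + $79,387.50 + $33,390.00 + $56,512.50 + $159,088.56 = $379,548.56
Referral share: 18% of $379,548.56 = $68,318.74; lead counsel retains $379,548.56 − $68,318.74 = $311,229.82.

$311,229.82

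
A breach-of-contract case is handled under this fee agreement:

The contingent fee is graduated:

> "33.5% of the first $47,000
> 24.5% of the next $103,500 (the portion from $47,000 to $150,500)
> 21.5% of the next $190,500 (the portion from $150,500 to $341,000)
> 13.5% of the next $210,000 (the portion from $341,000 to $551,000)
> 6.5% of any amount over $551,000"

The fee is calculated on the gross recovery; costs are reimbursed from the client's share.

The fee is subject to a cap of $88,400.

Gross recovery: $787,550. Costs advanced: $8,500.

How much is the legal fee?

Fee base is the gross recovery, $787,550; costs are reimbursed separately.
First $47,000 at 33.5% = $15,745.00
Next $103,500 at 24.5% = $25,357.50
Next $190,500 at 21.5% = $40,957.50
Next $210,000 at 13.5% = $28,350.00
Remaining $236,550 at 6.5% = $15,375.75
Fee: $15,745.00 + $25,357.50 + $40,957.50 + $28,350.00 + $15,375.75 = $125,785.75
$125,785.75 exceeds the $88,400 cap, so the fee is capped at $88,400.00.

$88,400.00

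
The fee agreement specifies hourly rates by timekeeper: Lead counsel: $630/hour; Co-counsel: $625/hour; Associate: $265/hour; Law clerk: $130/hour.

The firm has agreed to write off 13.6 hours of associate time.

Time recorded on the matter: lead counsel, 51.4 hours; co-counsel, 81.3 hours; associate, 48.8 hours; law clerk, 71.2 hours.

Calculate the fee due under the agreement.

$101,778.50

Lead counsel: 51.4 × $630 = $32,382.00
Co-counsel: 81.3 × $625 = $50,812.50
Associate: 48.8 × $265 = $12,932.00
Law clerk: 71.2 × $130 = $9,256.00
Subtotal: $105,382.50
Write-off: 13.6 × $265 = $3,604.00
Total: $105,382.50 − $3,604.00 = $101,778.50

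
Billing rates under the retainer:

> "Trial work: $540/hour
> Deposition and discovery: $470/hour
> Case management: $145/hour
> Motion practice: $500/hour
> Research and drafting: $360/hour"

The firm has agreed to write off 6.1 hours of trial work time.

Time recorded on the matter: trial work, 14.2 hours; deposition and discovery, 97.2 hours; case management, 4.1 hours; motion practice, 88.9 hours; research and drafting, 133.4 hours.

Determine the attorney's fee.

Trial work: 14.2 × $540 = $7,668.00
Deposition and discovery: 97.2 × $470 = $45,684.00
Case management: 4.1 × $145 = $594.50
Motion practice: 88.9 × $500 = $44,450.00
Research and drafting: 133.4 × $360 = $48,024.00
Subtotal: $146,420.50
Write-off: 6.1 × $540 = $3,294.00
Total: $146,420.50 − $3,294.00 = $143,126.50

$143,126.50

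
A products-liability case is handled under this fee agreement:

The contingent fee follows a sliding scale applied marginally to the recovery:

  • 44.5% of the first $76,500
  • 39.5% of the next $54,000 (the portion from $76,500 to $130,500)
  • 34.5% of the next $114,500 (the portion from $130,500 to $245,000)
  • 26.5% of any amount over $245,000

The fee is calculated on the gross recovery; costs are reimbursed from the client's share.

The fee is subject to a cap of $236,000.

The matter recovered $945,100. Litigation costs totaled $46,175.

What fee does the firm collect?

Fee base is the gross recovery, $945,100; costs are reimbursed separately.
First $76,500 at 44.5% = $34,042.50
Next $54,000 at 39.5% = $21,330.00
Next $114,500 at 34.5% = $39,502.50
Remaining $700,100 at 26.5% = $185,526.50
Fee: $34,042.50 + $21,330.00 + $39,502.50 + $185,526.50 = $280,401.50
$280,401.50 exceeds the $236,000 cap, so the fee is capped at $236,000.00.

$236,000.00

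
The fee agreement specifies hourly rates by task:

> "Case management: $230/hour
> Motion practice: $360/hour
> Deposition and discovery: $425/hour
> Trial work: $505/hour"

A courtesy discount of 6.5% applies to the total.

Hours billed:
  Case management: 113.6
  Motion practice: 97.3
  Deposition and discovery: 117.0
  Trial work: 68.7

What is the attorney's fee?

Case management: 113.6 × $230 = $26,128.00
Motion practice: 97.3 × $360 = $35,028.00
Deposition and discovery: 117.0 × $425 = $49,725.00
Trial work: 68.7 × $505 = $34,693.50
Subtotal: $145,574.50
Less 6.5% discount: −$9,462.34
Total: $145,574.50 − $9,462.34 = $136,112.16

$136,112.16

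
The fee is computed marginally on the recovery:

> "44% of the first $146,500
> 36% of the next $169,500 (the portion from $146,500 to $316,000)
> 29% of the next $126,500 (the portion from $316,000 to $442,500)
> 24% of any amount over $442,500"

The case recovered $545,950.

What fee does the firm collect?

$186,993.00

First $146,500 at 44% = $64,460.00
Next $169,500 at 36% = $61,020.00
Next $126,500 at 29% = $36,685.00
Remaining $103,450 at 24% = $24,828.00
Fee: $64,460.00 + $61,020.00 + $36,685.00 + $24,828.00 = $186,993.00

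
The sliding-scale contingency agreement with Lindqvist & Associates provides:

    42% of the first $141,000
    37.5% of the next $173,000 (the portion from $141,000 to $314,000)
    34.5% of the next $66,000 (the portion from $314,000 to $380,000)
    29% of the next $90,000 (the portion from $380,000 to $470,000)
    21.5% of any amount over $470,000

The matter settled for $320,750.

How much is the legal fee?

$126,423.75

First $141,000 at 42% = $59,220.00
Next $173,000 at 37.5% = $64,875.00
Remaining $6,750 at 34.5% = $2,328.75
Fee: $59,220.00 + $64,875.00 + $2,328.75 = $126,423.75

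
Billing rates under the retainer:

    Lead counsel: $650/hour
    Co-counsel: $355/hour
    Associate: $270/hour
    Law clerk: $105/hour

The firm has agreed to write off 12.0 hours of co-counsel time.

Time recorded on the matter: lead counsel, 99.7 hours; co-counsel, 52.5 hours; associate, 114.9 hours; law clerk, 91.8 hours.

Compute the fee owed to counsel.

$119,844.50

Lead counsel: 99.7 × $650 = $64,805.00
Co-counsel: 52.5 × $355 = $18,637.50
Associate: 114.9 × $270 = $31,023.00
Law clerk: 91.8 × $105 = $9,639.00
Subtotal: $124,104.50
Write-off: 12.0 × $355 = $4,260.00
Total: $124,104.50 − $4,260.00 = $119,844.50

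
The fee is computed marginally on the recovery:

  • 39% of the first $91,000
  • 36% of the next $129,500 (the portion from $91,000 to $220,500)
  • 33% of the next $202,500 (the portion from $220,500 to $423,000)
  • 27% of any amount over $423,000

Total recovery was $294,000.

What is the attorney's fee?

$106,365.00

First $91,000 at 39% = $35,490.00
Next $129,500 at 36% = $46,620.00
Remaining $73,500 at 33% = $24,255.00
Fee: $35,490.00 + $46,620.00 + $24,255.00 = $106,365.00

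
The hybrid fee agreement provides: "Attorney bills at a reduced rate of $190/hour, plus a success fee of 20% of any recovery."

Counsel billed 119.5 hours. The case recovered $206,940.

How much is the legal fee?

Hourly: 119.5 × $190 = $22,705.00
Success fee: 20% of $206,940 = $41,388.00
Total: $22,705.00 + $41,388.00 = $64,093.00

$64,093.00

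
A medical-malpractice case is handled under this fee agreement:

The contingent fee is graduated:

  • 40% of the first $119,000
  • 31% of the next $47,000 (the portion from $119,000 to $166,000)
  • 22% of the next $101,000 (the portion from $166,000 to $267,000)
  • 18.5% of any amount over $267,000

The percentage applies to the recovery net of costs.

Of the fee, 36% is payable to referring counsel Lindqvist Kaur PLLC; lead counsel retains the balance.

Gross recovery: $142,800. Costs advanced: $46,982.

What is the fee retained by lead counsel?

$24,529.41

Fee base (net of costs): $142,800 − $46,982 = $95,818
First $95,818 at 40% = $38,327.20
Referral share: 36% of $38,327.20 = $13,797.79; lead counsel retains $38,327.20 − $13,797.79 = $24,529.41.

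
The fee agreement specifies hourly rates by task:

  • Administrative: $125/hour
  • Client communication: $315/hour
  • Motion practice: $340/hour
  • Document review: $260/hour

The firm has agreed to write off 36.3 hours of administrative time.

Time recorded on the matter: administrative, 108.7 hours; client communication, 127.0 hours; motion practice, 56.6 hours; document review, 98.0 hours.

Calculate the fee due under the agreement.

Administrative: 108.7 × $125 = $13,587.50
Client communication: 127.0 × $315 = $40,005.00
Motion practice: 56.6 × $340 = $19,244.00
Document review: 98.0 × $260 = $25,480.00
Subtotal: $98,316.50
Write-off: 36.3 × $125 = $4,537.50
Total: $98,316.50 − $4,537.50 = $93,779.00

$93,779.00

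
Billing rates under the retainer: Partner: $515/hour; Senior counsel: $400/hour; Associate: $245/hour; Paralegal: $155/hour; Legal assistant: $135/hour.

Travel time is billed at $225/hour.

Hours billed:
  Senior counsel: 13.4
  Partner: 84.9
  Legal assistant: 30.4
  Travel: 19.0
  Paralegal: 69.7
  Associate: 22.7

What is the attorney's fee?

Partner: 84.9 × $515 = $43,723.50
Senior counsel: 13.4 × $400 = $5,360.00
Associate: 22.7 × $245 = $5,561.50
Paralegal: 69.7 × $155 = $10,803.50
Legal assistant: 30.4 × $135 = $4,104.00
Subtotal: $43,723.50 + $5,360.00 + $5,561.50 + $10,803.50 + $4,104.00 = $69,552.50
Travel: 19.0 × $225 = $4,275.00
Total: $69,552.50 + $4,275.00 = $73,827.50

$73,827.50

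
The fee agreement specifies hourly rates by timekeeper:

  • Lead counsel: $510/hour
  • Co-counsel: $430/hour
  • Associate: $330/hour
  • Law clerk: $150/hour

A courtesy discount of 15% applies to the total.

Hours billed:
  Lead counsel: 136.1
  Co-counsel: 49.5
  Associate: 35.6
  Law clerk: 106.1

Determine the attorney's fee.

Lead counsel: 136.1 × $510 = $69,411.00
Co-counsel: 49.5 × $430 = $21,285.00
Associate: 35.6 × $330 = $11,748.00
Law clerk: 106.1 × $150 = $15,915.00
Subtotal: $118,359.00
Less 15% discount: −$17,753.85
Total: $118,359.00 − $17,753.85 = $100,605.15

$100,605.15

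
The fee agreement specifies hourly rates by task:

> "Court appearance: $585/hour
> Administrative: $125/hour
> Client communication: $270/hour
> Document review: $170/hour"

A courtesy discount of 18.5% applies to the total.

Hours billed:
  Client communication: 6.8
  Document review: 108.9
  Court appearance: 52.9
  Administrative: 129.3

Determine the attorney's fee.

$54,978.27

Court appearance: 52.9 × $585 = $30,946.50
Administrative: 129.3 × $125 = $16,162.50
Client communication: 6.8 × $270 = $1,836.00
Document review: 108.9 × $170 = $18,513.00
Subtotal: $67,458.00
Less 18.5% discount: −$12,479.73
Total: $67,458.00 − $12,479.73 = $54,978.27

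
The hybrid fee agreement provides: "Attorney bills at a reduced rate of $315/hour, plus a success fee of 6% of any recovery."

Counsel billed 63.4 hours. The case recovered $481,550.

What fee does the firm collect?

$48,864.00

Hourly: 63.4 × $315 = $19,971.00
Success fee: 6% of $481,550 = $28,893.00
Total: $19,971.00 + $28,893.00 = $48,864.00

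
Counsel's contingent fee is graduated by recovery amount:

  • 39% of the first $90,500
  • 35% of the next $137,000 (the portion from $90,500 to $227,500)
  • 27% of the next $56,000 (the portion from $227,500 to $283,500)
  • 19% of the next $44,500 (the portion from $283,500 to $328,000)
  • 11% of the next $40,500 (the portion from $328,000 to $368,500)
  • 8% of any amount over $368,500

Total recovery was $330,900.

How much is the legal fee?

First $90,500 at 39% = $35,295.00
Next $137,000 at 35% = $47,950.00
Next $56,000 at 27% = $15,120.00
Next $44,500 at 19% = $8,455.00
Remaining $2,900 at 11% = $319.00
Fee: $35,295.00 + $47,950.00 + $15,120.00 + $8,455.00 + $319.00 = $107,139.00

$107,139.00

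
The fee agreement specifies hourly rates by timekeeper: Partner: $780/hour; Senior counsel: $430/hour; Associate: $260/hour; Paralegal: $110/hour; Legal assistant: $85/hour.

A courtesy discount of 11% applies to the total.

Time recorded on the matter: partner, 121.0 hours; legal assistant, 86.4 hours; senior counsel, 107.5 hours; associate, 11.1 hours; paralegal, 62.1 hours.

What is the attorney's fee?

Partner: 121.0 × $780 = $94,380.00
Senior counsel: 107.5 × $430 = $46,225.00
Associate: 11.1 × $260 = $2,886.00
Paralegal: 62.1 × $110 = $6,831.00
Legal assistant: 86.4 × $85 = $7,344.00
Subtotal: $157,666.00
Less 11% discount: −$17,343.26
Total: $157,666.00 − $17,343.26 = $140,322.74

$140,322.74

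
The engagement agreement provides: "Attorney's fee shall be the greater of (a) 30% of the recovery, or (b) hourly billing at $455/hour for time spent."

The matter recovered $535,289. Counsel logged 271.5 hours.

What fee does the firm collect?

(a) 30% of $535,289 = $160,586.70
(b) 271.5 × $455 = $123,532.50
The greater is (a): $160,586.70.

$160,586.70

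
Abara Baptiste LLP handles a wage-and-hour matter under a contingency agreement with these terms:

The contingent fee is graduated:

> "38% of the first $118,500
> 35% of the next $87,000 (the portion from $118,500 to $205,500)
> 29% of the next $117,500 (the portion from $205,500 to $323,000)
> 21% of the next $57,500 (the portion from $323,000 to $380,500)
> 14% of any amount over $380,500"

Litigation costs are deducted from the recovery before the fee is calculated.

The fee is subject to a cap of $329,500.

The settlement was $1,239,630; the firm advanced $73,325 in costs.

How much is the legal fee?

Fee base (net of costs): $1,239,630 − $73,325 = $1,166,305
First $118,500 at 38% = $45,030.00
Next $87,000 at 35% = $30,450.00
Next $117,500 at 29% = $34,075.00
Next $57,500 at 21% = $12,075.00
Remaining $785,805 at 14% = $110,012.70
Fee: $45,030.00 + $30,450.00 + $34,075.00 + $12,075.00 + $110,012.70 = $231,642.70
$231,642.70 is under the $329,500 cap.

$231,642.70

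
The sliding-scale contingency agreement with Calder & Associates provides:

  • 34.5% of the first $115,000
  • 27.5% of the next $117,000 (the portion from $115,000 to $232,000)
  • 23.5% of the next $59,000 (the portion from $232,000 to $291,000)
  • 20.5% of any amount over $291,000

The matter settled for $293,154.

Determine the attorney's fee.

First $115,000 at 34.5% = $39,675.00
Next $117,000 at 27.5% = $32,175.00
Next $59,000 at 23.5% = $13,865.00
Remaining $2,154 at 20.5% = $441.57
Fee: $39,675.00 + $32,175.00 + $13,865.00 + $441.57 = $86,156.57

$86,156.57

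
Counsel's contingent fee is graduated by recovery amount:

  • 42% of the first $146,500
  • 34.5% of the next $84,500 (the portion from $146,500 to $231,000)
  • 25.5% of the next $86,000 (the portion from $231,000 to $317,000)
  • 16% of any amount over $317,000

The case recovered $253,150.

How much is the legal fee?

$96,330.75

First $146,500 at 42% = $61,530.00
Next $84,500 at 34.5% = $29,152.50
Remaining $22,150 at 25.5% = $5,648.25
Fee: $61,530.00 + $29,152.50 + $5,648.25 = $96,330.75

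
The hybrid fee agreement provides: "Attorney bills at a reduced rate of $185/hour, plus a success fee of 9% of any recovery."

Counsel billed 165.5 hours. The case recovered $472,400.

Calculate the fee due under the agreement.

$73,133.50

Hourly: 165.5 × $185 = $30,617.50
Success fee: 9% of $472,400 = $42,516.00
Total: $30,617.50 + $42,516.00 = $73,133.50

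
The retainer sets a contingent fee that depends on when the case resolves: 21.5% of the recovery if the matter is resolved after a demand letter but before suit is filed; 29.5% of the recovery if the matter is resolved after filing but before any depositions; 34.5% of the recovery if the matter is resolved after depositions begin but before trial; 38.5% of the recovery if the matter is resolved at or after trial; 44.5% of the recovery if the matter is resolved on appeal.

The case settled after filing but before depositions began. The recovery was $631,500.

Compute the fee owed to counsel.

$186,292.50

The matter settled after filing but before depositions began, so the 29.5% rate applies.
$631,500 × 29.5% = $186,292.50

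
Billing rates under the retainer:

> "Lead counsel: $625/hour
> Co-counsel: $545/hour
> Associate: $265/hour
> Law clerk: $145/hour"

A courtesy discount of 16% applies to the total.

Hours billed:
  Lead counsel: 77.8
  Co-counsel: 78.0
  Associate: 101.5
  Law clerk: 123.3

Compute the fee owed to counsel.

Lead counsel: 77.8 × $625 = $48,625.00
Co-counsel: 78.0 × $545 = $42,510.00
Associate: 101.5 × $265 = $26,897.50
Law clerk: 123.3 × $145 = $17,878.50
Subtotal: $135,911.00
Less 16% discount: −$21,745.76
Total: $135,911.00 − $21,745.76 = $114,165.24

$114,165.24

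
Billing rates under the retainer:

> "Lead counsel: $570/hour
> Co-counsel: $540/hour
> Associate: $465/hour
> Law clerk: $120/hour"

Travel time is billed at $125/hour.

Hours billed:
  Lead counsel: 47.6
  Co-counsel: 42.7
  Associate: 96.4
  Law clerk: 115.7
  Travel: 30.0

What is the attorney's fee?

$112,650.00

Lead counsel: 47.6 × $570 = $27,132.00
Co-counsel: 42.7 × $540 = $23,058.00
Associate: 96.4 × $465 = $44,826.00
Law clerk: 115.7 × $120 = $13,884.00
Subtotal: $27,132.00 + $23,058.00 + $44,826.00 + $13,884.00 = $108,900.00
Travel: 30.0 × $125 = $3,750.00
Total: $108,900.00 + $3,750.00 = $112,650.00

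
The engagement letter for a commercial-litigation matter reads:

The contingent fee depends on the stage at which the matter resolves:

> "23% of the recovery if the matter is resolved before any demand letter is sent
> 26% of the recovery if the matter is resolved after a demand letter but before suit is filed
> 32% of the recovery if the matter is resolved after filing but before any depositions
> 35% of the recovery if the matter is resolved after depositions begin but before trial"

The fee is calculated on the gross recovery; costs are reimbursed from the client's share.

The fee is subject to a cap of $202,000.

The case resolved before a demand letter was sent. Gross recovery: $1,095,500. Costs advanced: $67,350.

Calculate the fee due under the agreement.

$202,000.00

Fee base is the gross recovery, $1,095,500; costs are reimbursed separately.
The matter resolved before a demand letter was sent, so the 23% rate applies.
$1,095,500 × 23% = $251,965.00
$251,965.00 exceeds the $202,000 cap, so the fee is capped at $202,000.00.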